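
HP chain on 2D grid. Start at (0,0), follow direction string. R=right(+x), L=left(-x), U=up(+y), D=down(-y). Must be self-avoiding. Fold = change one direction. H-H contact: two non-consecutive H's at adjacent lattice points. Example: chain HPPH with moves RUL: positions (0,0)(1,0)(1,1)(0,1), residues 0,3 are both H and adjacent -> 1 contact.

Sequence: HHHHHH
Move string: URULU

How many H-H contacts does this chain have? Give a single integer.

Positions: [(0, 0), (0, 1), (1, 1), (1, 2), (0, 2), (0, 3)]
H-H contact: residue 1 @(0,1) - residue 4 @(0, 2)

Answer: 1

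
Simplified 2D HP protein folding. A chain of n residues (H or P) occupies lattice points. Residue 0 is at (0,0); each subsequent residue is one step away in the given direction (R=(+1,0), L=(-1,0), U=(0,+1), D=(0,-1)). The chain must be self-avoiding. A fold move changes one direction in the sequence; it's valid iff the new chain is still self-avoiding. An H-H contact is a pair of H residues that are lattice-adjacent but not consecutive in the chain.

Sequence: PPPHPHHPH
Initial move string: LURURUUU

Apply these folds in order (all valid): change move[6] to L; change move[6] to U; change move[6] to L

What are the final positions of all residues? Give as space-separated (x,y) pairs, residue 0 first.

Answer: (0,0) (-1,0) (-1,1) (0,1) (0,2) (1,2) (1,3) (0,3) (0,4)

Derivation:
Initial moves: LURURUUU
Fold: move[6]->L => LURURULU (positions: [(0, 0), (-1, 0), (-1, 1), (0, 1), (0, 2), (1, 2), (1, 3), (0, 3), (0, 4)])
Fold: move[6]->U => LURURUUU (positions: [(0, 0), (-1, 0), (-1, 1), (0, 1), (0, 2), (1, 2), (1, 3), (1, 4), (1, 5)])
Fold: move[6]->L => LURURULU (positions: [(0, 0), (-1, 0), (-1, 1), (0, 1), (0, 2), (1, 2), (1, 3), (0, 3), (0, 4)])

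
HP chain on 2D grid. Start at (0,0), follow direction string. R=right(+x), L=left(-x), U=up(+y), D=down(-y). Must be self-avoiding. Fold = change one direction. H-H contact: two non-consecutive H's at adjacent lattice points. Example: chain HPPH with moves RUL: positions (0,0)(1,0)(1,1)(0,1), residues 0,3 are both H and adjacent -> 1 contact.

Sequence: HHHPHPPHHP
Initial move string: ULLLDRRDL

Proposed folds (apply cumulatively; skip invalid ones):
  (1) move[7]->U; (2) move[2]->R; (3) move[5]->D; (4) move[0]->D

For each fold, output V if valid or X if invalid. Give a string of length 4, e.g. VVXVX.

Answer: XXVV

Derivation:
Initial: ULLLDRRDL -> [(0, 0), (0, 1), (-1, 1), (-2, 1), (-3, 1), (-3, 0), (-2, 0), (-1, 0), (-1, -1), (-2, -1)]
Fold 1: move[7]->U => ULLLDRRUL INVALID (collision), skipped
Fold 2: move[2]->R => ULRLDRRDL INVALID (collision), skipped
Fold 3: move[5]->D => ULLLDDRDL VALID
Fold 4: move[0]->D => DLLLDDRDL VALID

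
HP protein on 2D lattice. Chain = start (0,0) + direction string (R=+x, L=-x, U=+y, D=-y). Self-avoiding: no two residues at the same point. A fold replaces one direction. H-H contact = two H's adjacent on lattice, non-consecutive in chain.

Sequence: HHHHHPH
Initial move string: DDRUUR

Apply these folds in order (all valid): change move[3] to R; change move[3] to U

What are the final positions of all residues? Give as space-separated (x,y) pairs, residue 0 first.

Initial moves: DDRUUR
Fold: move[3]->R => DDRRUR (positions: [(0, 0), (0, -1), (0, -2), (1, -2), (2, -2), (2, -1), (3, -1)])
Fold: move[3]->U => DDRUUR (positions: [(0, 0), (0, -1), (0, -2), (1, -2), (1, -1), (1, 0), (2, 0)])

Answer: (0,0) (0,-1) (0,-2) (1,-2) (1,-1) (1,0) (2,0)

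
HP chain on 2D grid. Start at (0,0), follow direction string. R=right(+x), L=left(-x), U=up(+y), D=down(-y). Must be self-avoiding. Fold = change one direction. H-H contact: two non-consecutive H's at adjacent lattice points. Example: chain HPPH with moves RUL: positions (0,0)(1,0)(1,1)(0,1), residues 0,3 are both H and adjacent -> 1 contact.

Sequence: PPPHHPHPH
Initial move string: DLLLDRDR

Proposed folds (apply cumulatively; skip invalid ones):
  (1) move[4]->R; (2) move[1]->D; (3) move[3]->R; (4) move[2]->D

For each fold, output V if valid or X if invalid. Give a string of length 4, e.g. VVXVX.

Answer: XVXV

Derivation:
Initial: DLLLDRDR -> [(0, 0), (0, -1), (-1, -1), (-2, -1), (-3, -1), (-3, -2), (-2, -2), (-2, -3), (-1, -3)]
Fold 1: move[4]->R => DLLLRRDR INVALID (collision), skipped
Fold 2: move[1]->D => DDLLDRDR VALID
Fold 3: move[3]->R => DDLRDRDR INVALID (collision), skipped
Fold 4: move[2]->D => DDDLDRDR VALID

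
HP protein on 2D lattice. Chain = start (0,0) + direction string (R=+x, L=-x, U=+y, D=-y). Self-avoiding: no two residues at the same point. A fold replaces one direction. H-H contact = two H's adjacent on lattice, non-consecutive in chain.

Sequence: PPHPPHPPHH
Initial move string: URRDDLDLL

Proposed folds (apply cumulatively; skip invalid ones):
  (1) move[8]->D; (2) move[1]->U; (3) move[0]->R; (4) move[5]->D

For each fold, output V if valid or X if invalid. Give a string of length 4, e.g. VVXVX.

Initial: URRDDLDLL -> [(0, 0), (0, 1), (1, 1), (2, 1), (2, 0), (2, -1), (1, -1), (1, -2), (0, -2), (-1, -2)]
Fold 1: move[8]->D => URRDDLDLD VALID
Fold 2: move[1]->U => UURDDLDLD INVALID (collision), skipped
Fold 3: move[0]->R => RRRDDLDLD VALID
Fold 4: move[5]->D => RRRDDDDLD VALID

Answer: VXVV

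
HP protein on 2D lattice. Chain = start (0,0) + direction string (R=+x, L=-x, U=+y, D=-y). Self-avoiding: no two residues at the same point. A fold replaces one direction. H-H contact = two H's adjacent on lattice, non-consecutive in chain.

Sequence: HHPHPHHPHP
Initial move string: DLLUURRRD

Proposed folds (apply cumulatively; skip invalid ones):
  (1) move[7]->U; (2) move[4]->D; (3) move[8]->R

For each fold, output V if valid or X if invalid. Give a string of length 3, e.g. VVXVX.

Initial: DLLUURRRD -> [(0, 0), (0, -1), (-1, -1), (-2, -1), (-2, 0), (-2, 1), (-1, 1), (0, 1), (1, 1), (1, 0)]
Fold 1: move[7]->U => DLLUURRUD INVALID (collision), skipped
Fold 2: move[4]->D => DLLUDRRRD INVALID (collision), skipped
Fold 3: move[8]->R => DLLUURRRR VALID

Answer: XXV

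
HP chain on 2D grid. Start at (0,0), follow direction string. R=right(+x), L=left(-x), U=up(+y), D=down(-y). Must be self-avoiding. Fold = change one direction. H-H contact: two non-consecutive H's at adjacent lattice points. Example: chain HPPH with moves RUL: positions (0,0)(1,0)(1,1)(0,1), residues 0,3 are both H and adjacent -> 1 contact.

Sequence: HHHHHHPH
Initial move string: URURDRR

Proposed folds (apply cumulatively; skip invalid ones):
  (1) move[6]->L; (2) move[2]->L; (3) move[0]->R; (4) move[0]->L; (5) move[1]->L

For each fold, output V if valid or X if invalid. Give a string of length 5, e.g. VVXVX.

Answer: XXVXX

Derivation:
Initial: URURDRR -> [(0, 0), (0, 1), (1, 1), (1, 2), (2, 2), (2, 1), (3, 1), (4, 1)]
Fold 1: move[6]->L => URURDRL INVALID (collision), skipped
Fold 2: move[2]->L => URLRDRR INVALID (collision), skipped
Fold 3: move[0]->R => RRURDRR VALID
Fold 4: move[0]->L => LRURDRR INVALID (collision), skipped
Fold 5: move[1]->L => RLURDRR INVALID (collision), skipped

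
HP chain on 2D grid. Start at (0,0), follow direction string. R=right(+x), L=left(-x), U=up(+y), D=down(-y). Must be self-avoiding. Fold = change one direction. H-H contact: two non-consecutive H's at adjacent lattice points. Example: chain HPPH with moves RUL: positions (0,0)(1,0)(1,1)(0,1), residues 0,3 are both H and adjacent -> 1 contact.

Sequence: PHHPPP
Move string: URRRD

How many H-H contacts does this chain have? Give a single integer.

Positions: [(0, 0), (0, 1), (1, 1), (2, 1), (3, 1), (3, 0)]
No H-H contacts found.

Answer: 0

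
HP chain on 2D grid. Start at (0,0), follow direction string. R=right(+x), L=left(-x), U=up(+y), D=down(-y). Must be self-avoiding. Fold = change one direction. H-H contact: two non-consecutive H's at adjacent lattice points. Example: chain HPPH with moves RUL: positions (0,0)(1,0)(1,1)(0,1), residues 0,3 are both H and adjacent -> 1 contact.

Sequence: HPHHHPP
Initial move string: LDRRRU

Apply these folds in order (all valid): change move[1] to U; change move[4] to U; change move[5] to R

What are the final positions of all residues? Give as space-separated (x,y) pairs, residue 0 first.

Answer: (0,0) (-1,0) (-1,1) (0,1) (1,1) (1,2) (2,2)

Derivation:
Initial moves: LDRRRU
Fold: move[1]->U => LURRRU (positions: [(0, 0), (-1, 0), (-1, 1), (0, 1), (1, 1), (2, 1), (2, 2)])
Fold: move[4]->U => LURRUU (positions: [(0, 0), (-1, 0), (-1, 1), (0, 1), (1, 1), (1, 2), (1, 3)])
Fold: move[5]->R => LURRUR (positions: [(0, 0), (-1, 0), (-1, 1), (0, 1), (1, 1), (1, 2), (2, 2)])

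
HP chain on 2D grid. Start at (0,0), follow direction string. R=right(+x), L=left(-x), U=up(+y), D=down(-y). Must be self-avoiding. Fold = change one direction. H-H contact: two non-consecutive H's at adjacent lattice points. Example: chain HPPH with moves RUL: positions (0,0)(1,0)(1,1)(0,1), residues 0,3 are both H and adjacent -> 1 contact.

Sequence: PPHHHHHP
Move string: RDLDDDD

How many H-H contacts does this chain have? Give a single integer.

Positions: [(0, 0), (1, 0), (1, -1), (0, -1), (0, -2), (0, -3), (0, -4), (0, -5)]
No H-H contacts found.

Answer: 0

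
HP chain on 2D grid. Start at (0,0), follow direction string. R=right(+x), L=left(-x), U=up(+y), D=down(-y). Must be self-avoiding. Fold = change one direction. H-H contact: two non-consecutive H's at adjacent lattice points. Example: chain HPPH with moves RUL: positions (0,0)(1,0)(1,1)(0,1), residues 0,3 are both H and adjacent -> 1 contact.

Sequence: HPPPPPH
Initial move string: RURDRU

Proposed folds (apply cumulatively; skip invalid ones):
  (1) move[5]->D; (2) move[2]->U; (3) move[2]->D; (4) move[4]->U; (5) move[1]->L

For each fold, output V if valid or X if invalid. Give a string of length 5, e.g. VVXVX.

Answer: VXXXX

Derivation:
Initial: RURDRU -> [(0, 0), (1, 0), (1, 1), (2, 1), (2, 0), (3, 0), (3, 1)]
Fold 1: move[5]->D => RURDRD VALID
Fold 2: move[2]->U => RUUDRD INVALID (collision), skipped
Fold 3: move[2]->D => RUDDRD INVALID (collision), skipped
Fold 4: move[4]->U => RURDUD INVALID (collision), skipped
Fold 5: move[1]->L => RLRDRD INVALID (collision), skipped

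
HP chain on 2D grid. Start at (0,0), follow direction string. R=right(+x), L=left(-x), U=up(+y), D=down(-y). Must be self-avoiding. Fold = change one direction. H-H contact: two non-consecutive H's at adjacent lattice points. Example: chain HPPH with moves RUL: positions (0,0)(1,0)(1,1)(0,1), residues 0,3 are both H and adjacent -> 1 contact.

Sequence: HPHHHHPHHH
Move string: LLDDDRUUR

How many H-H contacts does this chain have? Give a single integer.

Answer: 3

Derivation:
Positions: [(0, 0), (-1, 0), (-2, 0), (-2, -1), (-2, -2), (-2, -3), (-1, -3), (-1, -2), (-1, -1), (0, -1)]
H-H contact: residue 0 @(0,0) - residue 9 @(0, -1)
H-H contact: residue 3 @(-2,-1) - residue 8 @(-1, -1)
H-H contact: residue 4 @(-2,-2) - residue 7 @(-1, -2)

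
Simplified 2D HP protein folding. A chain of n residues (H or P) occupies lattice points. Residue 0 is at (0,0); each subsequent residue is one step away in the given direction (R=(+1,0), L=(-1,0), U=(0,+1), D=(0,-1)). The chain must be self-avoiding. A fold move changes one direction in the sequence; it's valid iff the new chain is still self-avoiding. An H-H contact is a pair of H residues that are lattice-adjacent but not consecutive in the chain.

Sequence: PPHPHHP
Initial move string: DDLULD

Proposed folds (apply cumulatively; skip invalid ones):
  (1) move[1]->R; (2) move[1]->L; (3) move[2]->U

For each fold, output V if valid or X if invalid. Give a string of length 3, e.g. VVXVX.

Initial: DDLULD -> [(0, 0), (0, -1), (0, -2), (-1, -2), (-1, -1), (-2, -1), (-2, -2)]
Fold 1: move[1]->R => DRLULD INVALID (collision), skipped
Fold 2: move[1]->L => DLLULD VALID
Fold 3: move[2]->U => DLUULD VALID

Answer: XVV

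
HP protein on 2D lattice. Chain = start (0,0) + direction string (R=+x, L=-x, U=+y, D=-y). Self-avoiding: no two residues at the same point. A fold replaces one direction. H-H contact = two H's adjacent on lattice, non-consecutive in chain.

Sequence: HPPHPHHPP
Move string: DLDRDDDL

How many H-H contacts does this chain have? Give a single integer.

Answer: 0

Derivation:
Positions: [(0, 0), (0, -1), (-1, -1), (-1, -2), (0, -2), (0, -3), (0, -4), (0, -5), (-1, -5)]
No H-H contacts found.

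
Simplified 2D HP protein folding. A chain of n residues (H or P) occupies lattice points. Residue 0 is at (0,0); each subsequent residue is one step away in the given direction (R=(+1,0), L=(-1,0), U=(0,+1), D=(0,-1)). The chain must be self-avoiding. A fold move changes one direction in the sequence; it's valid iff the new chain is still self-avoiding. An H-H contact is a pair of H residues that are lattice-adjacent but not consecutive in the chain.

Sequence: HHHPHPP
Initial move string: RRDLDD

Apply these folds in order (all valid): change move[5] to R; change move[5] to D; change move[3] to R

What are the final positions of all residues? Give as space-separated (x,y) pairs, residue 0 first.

Initial moves: RRDLDD
Fold: move[5]->R => RRDLDR (positions: [(0, 0), (1, 0), (2, 0), (2, -1), (1, -1), (1, -2), (2, -2)])
Fold: move[5]->D => RRDLDD (positions: [(0, 0), (1, 0), (2, 0), (2, -1), (1, -1), (1, -2), (1, -3)])
Fold: move[3]->R => RRDRDD (positions: [(0, 0), (1, 0), (2, 0), (2, -1), (3, -1), (3, -2), (3, -3)])

Answer: (0,0) (1,0) (2,0) (2,-1) (3,-1) (3,-2) (3,-3)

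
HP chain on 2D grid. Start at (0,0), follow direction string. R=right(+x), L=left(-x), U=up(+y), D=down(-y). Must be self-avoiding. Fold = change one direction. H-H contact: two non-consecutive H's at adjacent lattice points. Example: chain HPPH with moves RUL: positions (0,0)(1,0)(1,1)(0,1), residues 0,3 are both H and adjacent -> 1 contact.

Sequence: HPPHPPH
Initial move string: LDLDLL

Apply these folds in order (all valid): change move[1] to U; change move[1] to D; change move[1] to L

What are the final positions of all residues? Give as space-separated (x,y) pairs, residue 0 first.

Answer: (0,0) (-1,0) (-2,0) (-3,0) (-3,-1) (-4,-1) (-5,-1)

Derivation:
Initial moves: LDLDLL
Fold: move[1]->U => LULDLL (positions: [(0, 0), (-1, 0), (-1, 1), (-2, 1), (-2, 0), (-3, 0), (-4, 0)])
Fold: move[1]->D => LDLDLL (positions: [(0, 0), (-1, 0), (-1, -1), (-2, -1), (-2, -2), (-3, -2), (-4, -2)])
Fold: move[1]->L => LLLDLL (positions: [(0, 0), (-1, 0), (-2, 0), (-3, 0), (-3, -1), (-4, -1), (-5, -1)])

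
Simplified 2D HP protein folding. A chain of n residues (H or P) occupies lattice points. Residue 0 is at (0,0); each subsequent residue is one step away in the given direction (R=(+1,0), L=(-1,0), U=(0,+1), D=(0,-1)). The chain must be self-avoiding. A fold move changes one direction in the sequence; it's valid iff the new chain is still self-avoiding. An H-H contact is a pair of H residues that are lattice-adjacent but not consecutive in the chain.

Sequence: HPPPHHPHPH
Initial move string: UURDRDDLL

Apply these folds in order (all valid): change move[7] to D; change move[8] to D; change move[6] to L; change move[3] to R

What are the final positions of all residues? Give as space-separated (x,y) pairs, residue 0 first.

Initial moves: UURDRDDLL
Fold: move[7]->D => UURDRDDDL (positions: [(0, 0), (0, 1), (0, 2), (1, 2), (1, 1), (2, 1), (2, 0), (2, -1), (2, -2), (1, -2)])
Fold: move[8]->D => UURDRDDDD (positions: [(0, 0), (0, 1), (0, 2), (1, 2), (1, 1), (2, 1), (2, 0), (2, -1), (2, -2), (2, -3)])
Fold: move[6]->L => UURDRDLDD (positions: [(0, 0), (0, 1), (0, 2), (1, 2), (1, 1), (2, 1), (2, 0), (1, 0), (1, -1), (1, -2)])
Fold: move[3]->R => UURRRDLDD (positions: [(0, 0), (0, 1), (0, 2), (1, 2), (2, 2), (3, 2), (3, 1), (2, 1), (2, 0), (2, -1)])

Answer: (0,0) (0,1) (0,2) (1,2) (2,2) (3,2) (3,1) (2,1) (2,0) (2,-1)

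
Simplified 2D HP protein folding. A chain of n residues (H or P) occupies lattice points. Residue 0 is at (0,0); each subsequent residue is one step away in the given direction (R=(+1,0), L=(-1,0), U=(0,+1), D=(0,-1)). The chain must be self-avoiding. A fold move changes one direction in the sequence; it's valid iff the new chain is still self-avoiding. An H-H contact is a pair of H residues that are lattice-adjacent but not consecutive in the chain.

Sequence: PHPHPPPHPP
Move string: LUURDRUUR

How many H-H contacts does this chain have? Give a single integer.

Positions: [(0, 0), (-1, 0), (-1, 1), (-1, 2), (0, 2), (0, 1), (1, 1), (1, 2), (1, 3), (2, 3)]
No H-H contacts found.

Answer: 0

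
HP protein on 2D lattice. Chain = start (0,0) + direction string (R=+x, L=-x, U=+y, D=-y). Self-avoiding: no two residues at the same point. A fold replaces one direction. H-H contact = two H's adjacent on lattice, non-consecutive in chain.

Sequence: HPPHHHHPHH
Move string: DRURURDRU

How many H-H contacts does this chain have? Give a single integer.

Positions: [(0, 0), (0, -1), (1, -1), (1, 0), (2, 0), (2, 1), (3, 1), (3, 0), (4, 0), (4, 1)]
H-H contact: residue 0 @(0,0) - residue 3 @(1, 0)
H-H contact: residue 6 @(3,1) - residue 9 @(4, 1)

Answer: 2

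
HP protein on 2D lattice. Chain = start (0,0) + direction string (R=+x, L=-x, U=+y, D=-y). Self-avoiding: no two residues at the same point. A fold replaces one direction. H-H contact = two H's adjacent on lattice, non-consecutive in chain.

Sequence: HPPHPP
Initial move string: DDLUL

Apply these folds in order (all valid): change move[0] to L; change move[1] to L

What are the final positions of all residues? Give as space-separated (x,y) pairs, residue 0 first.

Initial moves: DDLUL
Fold: move[0]->L => LDLUL (positions: [(0, 0), (-1, 0), (-1, -1), (-2, -1), (-2, 0), (-3, 0)])
Fold: move[1]->L => LLLUL (positions: [(0, 0), (-1, 0), (-2, 0), (-3, 0), (-3, 1), (-4, 1)])

Answer: (0,0) (-1,0) (-2,0) (-3,0) (-3,1) (-4,1)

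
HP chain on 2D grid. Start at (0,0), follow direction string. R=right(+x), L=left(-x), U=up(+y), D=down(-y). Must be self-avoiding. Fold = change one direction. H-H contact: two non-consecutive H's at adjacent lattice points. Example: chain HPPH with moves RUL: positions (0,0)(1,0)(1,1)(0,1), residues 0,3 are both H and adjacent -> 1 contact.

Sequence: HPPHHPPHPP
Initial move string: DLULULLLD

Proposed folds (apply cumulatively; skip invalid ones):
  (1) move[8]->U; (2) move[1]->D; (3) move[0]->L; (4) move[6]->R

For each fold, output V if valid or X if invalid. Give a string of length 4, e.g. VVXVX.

Answer: VXVX

Derivation:
Initial: DLULULLLD -> [(0, 0), (0, -1), (-1, -1), (-1, 0), (-2, 0), (-2, 1), (-3, 1), (-4, 1), (-5, 1), (-5, 0)]
Fold 1: move[8]->U => DLULULLLU VALID
Fold 2: move[1]->D => DDULULLLU INVALID (collision), skipped
Fold 3: move[0]->L => LLULULLLU VALID
Fold 4: move[6]->R => LLULULRLU INVALID (collision), skipped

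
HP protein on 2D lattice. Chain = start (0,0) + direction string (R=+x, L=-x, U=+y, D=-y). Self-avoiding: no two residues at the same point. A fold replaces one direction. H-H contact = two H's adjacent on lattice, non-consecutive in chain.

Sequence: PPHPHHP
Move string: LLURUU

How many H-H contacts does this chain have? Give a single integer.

Answer: 0

Derivation:
Positions: [(0, 0), (-1, 0), (-2, 0), (-2, 1), (-1, 1), (-1, 2), (-1, 3)]
No H-H contacts found.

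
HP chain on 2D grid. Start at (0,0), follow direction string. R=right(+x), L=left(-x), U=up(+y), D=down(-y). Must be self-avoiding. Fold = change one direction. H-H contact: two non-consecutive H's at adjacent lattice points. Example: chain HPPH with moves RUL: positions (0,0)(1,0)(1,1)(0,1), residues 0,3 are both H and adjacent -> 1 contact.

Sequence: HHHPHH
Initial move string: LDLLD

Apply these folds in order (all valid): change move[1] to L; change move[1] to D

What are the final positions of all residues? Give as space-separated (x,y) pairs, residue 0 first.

Answer: (0,0) (-1,0) (-1,-1) (-2,-1) (-3,-1) (-3,-2)

Derivation:
Initial moves: LDLLD
Fold: move[1]->L => LLLLD (positions: [(0, 0), (-1, 0), (-2, 0), (-3, 0), (-4, 0), (-4, -1)])
Fold: move[1]->D => LDLLD (positions: [(0, 0), (-1, 0), (-1, -1), (-2, -1), (-3, -1), (-3, -2)])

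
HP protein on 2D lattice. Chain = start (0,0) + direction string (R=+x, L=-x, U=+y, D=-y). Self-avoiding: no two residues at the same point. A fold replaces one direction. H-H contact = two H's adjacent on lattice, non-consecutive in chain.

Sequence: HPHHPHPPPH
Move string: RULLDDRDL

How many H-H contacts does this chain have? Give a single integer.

Answer: 2

Derivation:
Positions: [(0, 0), (1, 0), (1, 1), (0, 1), (-1, 1), (-1, 0), (-1, -1), (0, -1), (0, -2), (-1, -2)]
H-H contact: residue 0 @(0,0) - residue 5 @(-1, 0)
H-H contact: residue 0 @(0,0) - residue 3 @(0, 1)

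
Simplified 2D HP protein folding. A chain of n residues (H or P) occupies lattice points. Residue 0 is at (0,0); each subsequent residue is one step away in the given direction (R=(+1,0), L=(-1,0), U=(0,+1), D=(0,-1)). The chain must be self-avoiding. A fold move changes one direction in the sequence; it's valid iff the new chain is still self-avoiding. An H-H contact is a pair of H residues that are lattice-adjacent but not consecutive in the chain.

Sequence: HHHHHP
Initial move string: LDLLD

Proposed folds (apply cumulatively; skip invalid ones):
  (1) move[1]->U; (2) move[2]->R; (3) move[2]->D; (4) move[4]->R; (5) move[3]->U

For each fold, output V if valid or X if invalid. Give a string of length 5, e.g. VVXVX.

Answer: VXXXX

Derivation:
Initial: LDLLD -> [(0, 0), (-1, 0), (-1, -1), (-2, -1), (-3, -1), (-3, -2)]
Fold 1: move[1]->U => LULLD VALID
Fold 2: move[2]->R => LURLD INVALID (collision), skipped
Fold 3: move[2]->D => LUDLD INVALID (collision), skipped
Fold 4: move[4]->R => LULLR INVALID (collision), skipped
Fold 5: move[3]->U => LULUD INVALID (collision), skipped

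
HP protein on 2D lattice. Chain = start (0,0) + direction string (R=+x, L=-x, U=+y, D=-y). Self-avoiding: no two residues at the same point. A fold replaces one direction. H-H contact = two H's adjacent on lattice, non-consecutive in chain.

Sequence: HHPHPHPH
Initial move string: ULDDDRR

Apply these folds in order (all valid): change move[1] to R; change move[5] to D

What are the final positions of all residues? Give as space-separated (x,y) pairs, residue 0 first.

Answer: (0,0) (0,1) (1,1) (1,0) (1,-1) (1,-2) (1,-3) (2,-3)

Derivation:
Initial moves: ULDDDRR
Fold: move[1]->R => URDDDRR (positions: [(0, 0), (0, 1), (1, 1), (1, 0), (1, -1), (1, -2), (2, -2), (3, -2)])
Fold: move[5]->D => URDDDDR (positions: [(0, 0), (0, 1), (1, 1), (1, 0), (1, -1), (1, -2), (1, -3), (2, -3)])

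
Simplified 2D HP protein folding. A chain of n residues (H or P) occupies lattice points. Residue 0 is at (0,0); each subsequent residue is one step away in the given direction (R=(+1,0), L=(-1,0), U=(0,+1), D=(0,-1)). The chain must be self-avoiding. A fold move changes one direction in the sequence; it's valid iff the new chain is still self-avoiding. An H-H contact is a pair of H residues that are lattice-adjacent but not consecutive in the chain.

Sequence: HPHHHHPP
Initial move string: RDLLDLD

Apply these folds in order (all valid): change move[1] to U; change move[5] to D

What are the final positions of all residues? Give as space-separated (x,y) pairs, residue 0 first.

Answer: (0,0) (1,0) (1,1) (0,1) (-1,1) (-1,0) (-1,-1) (-1,-2)

Derivation:
Initial moves: RDLLDLD
Fold: move[1]->U => RULLDLD (positions: [(0, 0), (1, 0), (1, 1), (0, 1), (-1, 1), (-1, 0), (-2, 0), (-2, -1)])
Fold: move[5]->D => RULLDDD (positions: [(0, 0), (1, 0), (1, 1), (0, 1), (-1, 1), (-1, 0), (-1, -1), (-1, -2)])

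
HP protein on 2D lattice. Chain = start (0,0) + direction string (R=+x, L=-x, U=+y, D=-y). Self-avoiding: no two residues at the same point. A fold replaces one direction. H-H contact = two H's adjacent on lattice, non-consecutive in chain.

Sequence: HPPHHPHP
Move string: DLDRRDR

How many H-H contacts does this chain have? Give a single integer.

Positions: [(0, 0), (0, -1), (-1, -1), (-1, -2), (0, -2), (1, -2), (1, -3), (2, -3)]
No H-H contacts found.

Answer: 0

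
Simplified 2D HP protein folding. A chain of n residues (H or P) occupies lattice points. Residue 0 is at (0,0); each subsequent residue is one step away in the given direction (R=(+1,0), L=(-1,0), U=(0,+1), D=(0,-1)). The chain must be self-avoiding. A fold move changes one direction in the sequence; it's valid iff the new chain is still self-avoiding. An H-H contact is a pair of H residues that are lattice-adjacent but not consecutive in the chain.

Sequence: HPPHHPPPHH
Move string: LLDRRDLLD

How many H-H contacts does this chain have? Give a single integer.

Answer: 1

Derivation:
Positions: [(0, 0), (-1, 0), (-2, 0), (-2, -1), (-1, -1), (0, -1), (0, -2), (-1, -2), (-2, -2), (-2, -3)]
H-H contact: residue 3 @(-2,-1) - residue 8 @(-2, -2)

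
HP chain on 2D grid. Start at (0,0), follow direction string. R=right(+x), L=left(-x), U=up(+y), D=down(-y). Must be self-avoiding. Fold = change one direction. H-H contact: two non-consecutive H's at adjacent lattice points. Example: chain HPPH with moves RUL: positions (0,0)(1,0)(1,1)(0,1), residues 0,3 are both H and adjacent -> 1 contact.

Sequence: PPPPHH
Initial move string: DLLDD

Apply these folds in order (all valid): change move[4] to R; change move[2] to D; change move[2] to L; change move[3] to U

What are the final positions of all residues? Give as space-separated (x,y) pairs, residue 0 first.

Initial moves: DLLDD
Fold: move[4]->R => DLLDR (positions: [(0, 0), (0, -1), (-1, -1), (-2, -1), (-2, -2), (-1, -2)])
Fold: move[2]->D => DLDDR (positions: [(0, 0), (0, -1), (-1, -1), (-1, -2), (-1, -3), (0, -3)])
Fold: move[2]->L => DLLDR (positions: [(0, 0), (0, -1), (-1, -1), (-2, -1), (-2, -2), (-1, -2)])
Fold: move[3]->U => DLLUR (positions: [(0, 0), (0, -1), (-1, -1), (-2, -1), (-2, 0), (-1, 0)])

Answer: (0,0) (0,-1) (-1,-1) (-2,-1) (-2,0) (-1,0)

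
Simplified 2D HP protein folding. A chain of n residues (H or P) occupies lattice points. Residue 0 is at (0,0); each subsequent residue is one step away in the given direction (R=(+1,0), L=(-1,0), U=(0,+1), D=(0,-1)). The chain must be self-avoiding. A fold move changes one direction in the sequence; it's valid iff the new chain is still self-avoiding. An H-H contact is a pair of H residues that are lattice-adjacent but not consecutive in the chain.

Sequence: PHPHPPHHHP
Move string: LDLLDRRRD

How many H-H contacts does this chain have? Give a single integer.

Answer: 1

Derivation:
Positions: [(0, 0), (-1, 0), (-1, -1), (-2, -1), (-3, -1), (-3, -2), (-2, -2), (-1, -2), (0, -2), (0, -3)]
H-H contact: residue 3 @(-2,-1) - residue 6 @(-2, -2)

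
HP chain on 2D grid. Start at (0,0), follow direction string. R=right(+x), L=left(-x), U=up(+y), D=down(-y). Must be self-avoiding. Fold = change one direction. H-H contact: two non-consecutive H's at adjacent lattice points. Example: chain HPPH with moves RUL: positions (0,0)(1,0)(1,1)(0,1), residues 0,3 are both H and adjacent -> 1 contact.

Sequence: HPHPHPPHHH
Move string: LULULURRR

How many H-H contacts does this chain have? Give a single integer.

Positions: [(0, 0), (-1, 0), (-1, 1), (-2, 1), (-2, 2), (-3, 2), (-3, 3), (-2, 3), (-1, 3), (0, 3)]
H-H contact: residue 4 @(-2,2) - residue 7 @(-2, 3)

Answer: 1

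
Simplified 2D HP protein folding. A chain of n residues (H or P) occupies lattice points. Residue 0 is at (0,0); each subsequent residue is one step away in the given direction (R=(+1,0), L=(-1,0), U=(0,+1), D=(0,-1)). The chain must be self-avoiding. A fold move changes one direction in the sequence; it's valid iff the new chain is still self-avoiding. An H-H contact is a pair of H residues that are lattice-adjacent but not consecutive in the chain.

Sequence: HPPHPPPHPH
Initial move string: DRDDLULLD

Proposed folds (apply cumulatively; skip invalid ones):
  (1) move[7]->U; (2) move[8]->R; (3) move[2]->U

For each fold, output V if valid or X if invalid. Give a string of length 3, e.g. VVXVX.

Initial: DRDDLULLD -> [(0, 0), (0, -1), (1, -1), (1, -2), (1, -3), (0, -3), (0, -2), (-1, -2), (-2, -2), (-2, -3)]
Fold 1: move[7]->U => DRDDLULUD INVALID (collision), skipped
Fold 2: move[8]->R => DRDDLULLR INVALID (collision), skipped
Fold 3: move[2]->U => DRUDLULLD INVALID (collision), skipped

Answer: XXX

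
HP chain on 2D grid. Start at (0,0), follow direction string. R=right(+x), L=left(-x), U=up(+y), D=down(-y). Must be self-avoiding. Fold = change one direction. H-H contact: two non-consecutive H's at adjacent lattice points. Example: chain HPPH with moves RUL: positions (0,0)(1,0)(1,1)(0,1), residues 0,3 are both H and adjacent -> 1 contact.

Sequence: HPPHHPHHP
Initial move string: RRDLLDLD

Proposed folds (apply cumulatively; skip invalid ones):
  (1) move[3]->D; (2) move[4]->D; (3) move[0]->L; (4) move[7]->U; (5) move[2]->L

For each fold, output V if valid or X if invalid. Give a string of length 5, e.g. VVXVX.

Answer: VVXVX

Derivation:
Initial: RRDLLDLD -> [(0, 0), (1, 0), (2, 0), (2, -1), (1, -1), (0, -1), (0, -2), (-1, -2), (-1, -3)]
Fold 1: move[3]->D => RRDDLDLD VALID
Fold 2: move[4]->D => RRDDDDLD VALID
Fold 3: move[0]->L => LRDDDDLD INVALID (collision), skipped
Fold 4: move[7]->U => RRDDDDLU VALID
Fold 5: move[2]->L => RRLDDDLU INVALID (collision), skipped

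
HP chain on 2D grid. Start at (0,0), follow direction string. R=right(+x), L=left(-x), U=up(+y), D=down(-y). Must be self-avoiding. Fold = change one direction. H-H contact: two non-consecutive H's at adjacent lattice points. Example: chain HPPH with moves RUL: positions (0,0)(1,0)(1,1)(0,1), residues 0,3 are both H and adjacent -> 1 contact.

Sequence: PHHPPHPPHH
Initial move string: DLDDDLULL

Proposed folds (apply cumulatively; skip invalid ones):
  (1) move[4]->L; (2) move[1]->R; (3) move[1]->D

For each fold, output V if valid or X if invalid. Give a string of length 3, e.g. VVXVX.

Answer: VVV

Derivation:
Initial: DLDDDLULL -> [(0, 0), (0, -1), (-1, -1), (-1, -2), (-1, -3), (-1, -4), (-2, -4), (-2, -3), (-3, -3), (-4, -3)]
Fold 1: move[4]->L => DLDDLLULL VALID
Fold 2: move[1]->R => DRDDLLULL VALID
Fold 3: move[1]->D => DDDDLLULL VALID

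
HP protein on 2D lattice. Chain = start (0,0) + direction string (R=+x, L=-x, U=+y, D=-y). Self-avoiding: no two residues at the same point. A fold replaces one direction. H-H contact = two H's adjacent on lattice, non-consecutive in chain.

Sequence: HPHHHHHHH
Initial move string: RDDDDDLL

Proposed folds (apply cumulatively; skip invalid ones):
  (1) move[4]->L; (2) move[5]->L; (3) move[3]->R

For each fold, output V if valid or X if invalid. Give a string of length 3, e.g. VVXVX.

Answer: VVX

Derivation:
Initial: RDDDDDLL -> [(0, 0), (1, 0), (1, -1), (1, -2), (1, -3), (1, -4), (1, -5), (0, -5), (-1, -5)]
Fold 1: move[4]->L => RDDDLDLL VALID
Fold 2: move[5]->L => RDDDLLLL VALID
Fold 3: move[3]->R => RDDRLLLL INVALID (collision), skipped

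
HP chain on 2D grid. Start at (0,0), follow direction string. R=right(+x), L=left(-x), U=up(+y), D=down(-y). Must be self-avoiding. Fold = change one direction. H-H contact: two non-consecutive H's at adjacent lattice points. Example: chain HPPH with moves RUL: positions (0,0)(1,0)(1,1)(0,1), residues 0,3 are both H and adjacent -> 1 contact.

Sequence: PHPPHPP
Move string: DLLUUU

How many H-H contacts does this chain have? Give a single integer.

Answer: 0

Derivation:
Positions: [(0, 0), (0, -1), (-1, -1), (-2, -1), (-2, 0), (-2, 1), (-2, 2)]
No H-H contacts found.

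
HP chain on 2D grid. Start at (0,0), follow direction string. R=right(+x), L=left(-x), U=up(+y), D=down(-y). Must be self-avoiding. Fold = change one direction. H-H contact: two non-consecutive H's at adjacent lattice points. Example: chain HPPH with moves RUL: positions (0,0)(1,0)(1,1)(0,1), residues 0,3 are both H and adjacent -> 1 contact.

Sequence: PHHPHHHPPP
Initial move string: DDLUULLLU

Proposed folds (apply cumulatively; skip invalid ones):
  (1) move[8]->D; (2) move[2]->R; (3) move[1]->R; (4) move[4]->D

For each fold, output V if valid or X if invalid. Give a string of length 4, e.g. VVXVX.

Initial: DDLUULLLU -> [(0, 0), (0, -1), (0, -2), (-1, -2), (-1, -1), (-1, 0), (-2, 0), (-3, 0), (-4, 0), (-4, 1)]
Fold 1: move[8]->D => DDLUULLLD VALID
Fold 2: move[2]->R => DDRUULLLD INVALID (collision), skipped
Fold 3: move[1]->R => DRLUULLLD INVALID (collision), skipped
Fold 4: move[4]->D => DDLUDLLLD INVALID (collision), skipped

Answer: VXXX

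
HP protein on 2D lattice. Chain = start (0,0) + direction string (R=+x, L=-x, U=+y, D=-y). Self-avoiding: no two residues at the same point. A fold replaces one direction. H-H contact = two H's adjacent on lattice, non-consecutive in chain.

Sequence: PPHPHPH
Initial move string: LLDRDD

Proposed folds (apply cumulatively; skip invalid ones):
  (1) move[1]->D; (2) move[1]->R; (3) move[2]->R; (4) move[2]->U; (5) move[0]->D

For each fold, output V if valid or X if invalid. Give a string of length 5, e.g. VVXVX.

Answer: VXVXV

Derivation:
Initial: LLDRDD -> [(0, 0), (-1, 0), (-2, 0), (-2, -1), (-1, -1), (-1, -2), (-1, -3)]
Fold 1: move[1]->D => LDDRDD VALID
Fold 2: move[1]->R => LRDRDD INVALID (collision), skipped
Fold 3: move[2]->R => LDRRDD VALID
Fold 4: move[2]->U => LDURDD INVALID (collision), skipped
Fold 5: move[0]->D => DDRRDD VALID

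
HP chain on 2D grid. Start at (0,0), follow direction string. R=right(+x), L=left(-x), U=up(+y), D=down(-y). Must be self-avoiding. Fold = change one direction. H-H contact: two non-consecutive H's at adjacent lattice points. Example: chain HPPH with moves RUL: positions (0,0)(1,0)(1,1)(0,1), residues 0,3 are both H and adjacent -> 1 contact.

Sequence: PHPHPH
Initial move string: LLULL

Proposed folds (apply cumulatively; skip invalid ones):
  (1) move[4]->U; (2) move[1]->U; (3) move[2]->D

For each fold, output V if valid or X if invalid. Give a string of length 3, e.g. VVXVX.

Initial: LLULL -> [(0, 0), (-1, 0), (-2, 0), (-2, 1), (-3, 1), (-4, 1)]
Fold 1: move[4]->U => LLULU VALID
Fold 2: move[1]->U => LUULU VALID
Fold 3: move[2]->D => LUDLU INVALID (collision), skipped

Answer: VVX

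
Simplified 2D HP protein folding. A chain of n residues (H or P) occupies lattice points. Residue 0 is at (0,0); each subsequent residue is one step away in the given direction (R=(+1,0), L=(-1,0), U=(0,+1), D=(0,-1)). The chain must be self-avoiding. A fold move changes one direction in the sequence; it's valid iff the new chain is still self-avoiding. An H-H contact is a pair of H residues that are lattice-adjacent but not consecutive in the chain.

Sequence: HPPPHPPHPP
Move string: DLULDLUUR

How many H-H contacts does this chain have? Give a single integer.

Positions: [(0, 0), (0, -1), (-1, -1), (-1, 0), (-2, 0), (-2, -1), (-3, -1), (-3, 0), (-3, 1), (-2, 1)]
H-H contact: residue 4 @(-2,0) - residue 7 @(-3, 0)

Answer: 1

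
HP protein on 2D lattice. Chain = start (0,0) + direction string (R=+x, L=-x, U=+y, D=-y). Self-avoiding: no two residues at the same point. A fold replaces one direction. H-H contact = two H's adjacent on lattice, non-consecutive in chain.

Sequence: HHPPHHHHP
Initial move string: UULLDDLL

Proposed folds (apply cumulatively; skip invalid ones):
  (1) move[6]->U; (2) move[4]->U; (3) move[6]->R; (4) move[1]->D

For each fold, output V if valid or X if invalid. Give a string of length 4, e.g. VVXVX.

Initial: UULLDDLL -> [(0, 0), (0, 1), (0, 2), (-1, 2), (-2, 2), (-2, 1), (-2, 0), (-3, 0), (-4, 0)]
Fold 1: move[6]->U => UULLDDUL INVALID (collision), skipped
Fold 2: move[4]->U => UULLUDLL INVALID (collision), skipped
Fold 3: move[6]->R => UULLDDRL INVALID (collision), skipped
Fold 4: move[1]->D => UDLLDDLL INVALID (collision), skipped

Answer: XXXX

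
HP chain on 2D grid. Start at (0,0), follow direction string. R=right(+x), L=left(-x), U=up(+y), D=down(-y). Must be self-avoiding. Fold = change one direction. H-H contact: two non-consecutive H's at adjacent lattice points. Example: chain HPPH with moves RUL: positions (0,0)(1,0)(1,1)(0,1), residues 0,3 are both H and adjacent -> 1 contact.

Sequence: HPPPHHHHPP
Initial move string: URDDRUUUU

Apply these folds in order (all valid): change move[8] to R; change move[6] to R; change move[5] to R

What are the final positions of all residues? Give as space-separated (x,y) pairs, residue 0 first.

Initial moves: URDDRUUUU
Fold: move[8]->R => URDDRUUUR (positions: [(0, 0), (0, 1), (1, 1), (1, 0), (1, -1), (2, -1), (2, 0), (2, 1), (2, 2), (3, 2)])
Fold: move[6]->R => URDDRURUR (positions: [(0, 0), (0, 1), (1, 1), (1, 0), (1, -1), (2, -1), (2, 0), (3, 0), (3, 1), (4, 1)])
Fold: move[5]->R => URDDRRRUR (positions: [(0, 0), (0, 1), (1, 1), (1, 0), (1, -1), (2, -1), (3, -1), (4, -1), (4, 0), (5, 0)])

Answer: (0,0) (0,1) (1,1) (1,0) (1,-1) (2,-1) (3,-1) (4,-1) (4,0) (5,0)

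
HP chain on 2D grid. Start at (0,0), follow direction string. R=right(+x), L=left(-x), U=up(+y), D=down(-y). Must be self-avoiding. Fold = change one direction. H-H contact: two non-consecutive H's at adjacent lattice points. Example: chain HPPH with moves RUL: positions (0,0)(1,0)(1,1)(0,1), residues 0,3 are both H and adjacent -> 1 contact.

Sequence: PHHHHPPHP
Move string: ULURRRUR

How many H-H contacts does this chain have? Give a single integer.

Answer: 1

Derivation:
Positions: [(0, 0), (0, 1), (-1, 1), (-1, 2), (0, 2), (1, 2), (2, 2), (2, 3), (3, 3)]
H-H contact: residue 1 @(0,1) - residue 4 @(0, 2)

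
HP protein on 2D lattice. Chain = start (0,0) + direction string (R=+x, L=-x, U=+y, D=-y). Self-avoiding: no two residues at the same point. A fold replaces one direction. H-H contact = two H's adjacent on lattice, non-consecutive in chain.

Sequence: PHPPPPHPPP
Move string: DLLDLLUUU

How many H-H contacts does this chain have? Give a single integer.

Positions: [(0, 0), (0, -1), (-1, -1), (-2, -1), (-2, -2), (-3, -2), (-4, -2), (-4, -1), (-4, 0), (-4, 1)]
No H-H contacts found.

Answer: 0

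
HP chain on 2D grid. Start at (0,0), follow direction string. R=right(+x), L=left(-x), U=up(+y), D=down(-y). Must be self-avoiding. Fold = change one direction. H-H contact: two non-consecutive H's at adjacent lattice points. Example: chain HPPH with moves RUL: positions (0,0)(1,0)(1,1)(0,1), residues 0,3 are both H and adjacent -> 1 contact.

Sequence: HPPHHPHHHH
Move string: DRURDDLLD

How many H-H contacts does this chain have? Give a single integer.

Answer: 1

Derivation:
Positions: [(0, 0), (0, -1), (1, -1), (1, 0), (2, 0), (2, -1), (2, -2), (1, -2), (0, -2), (0, -3)]
H-H contact: residue 0 @(0,0) - residue 3 @(1, 0)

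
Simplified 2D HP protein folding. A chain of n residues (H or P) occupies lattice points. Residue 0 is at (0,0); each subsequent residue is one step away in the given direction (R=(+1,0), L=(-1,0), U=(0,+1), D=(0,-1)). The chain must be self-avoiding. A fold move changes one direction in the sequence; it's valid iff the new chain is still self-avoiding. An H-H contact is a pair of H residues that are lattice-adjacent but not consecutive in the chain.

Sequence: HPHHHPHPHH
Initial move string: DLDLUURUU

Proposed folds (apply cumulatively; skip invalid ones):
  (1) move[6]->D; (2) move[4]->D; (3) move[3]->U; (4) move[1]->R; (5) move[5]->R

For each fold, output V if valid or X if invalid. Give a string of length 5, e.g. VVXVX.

Answer: XXXXX

Derivation:
Initial: DLDLUURUU -> [(0, 0), (0, -1), (-1, -1), (-1, -2), (-2, -2), (-2, -1), (-2, 0), (-1, 0), (-1, 1), (-1, 2)]
Fold 1: move[6]->D => DLDLUUDUU INVALID (collision), skipped
Fold 2: move[4]->D => DLDLDURUU INVALID (collision), skipped
Fold 3: move[3]->U => DLDUUURUU INVALID (collision), skipped
Fold 4: move[1]->R => DRDLUURUU INVALID (collision), skipped
Fold 5: move[5]->R => DLDLURRUU INVALID (collision), skipped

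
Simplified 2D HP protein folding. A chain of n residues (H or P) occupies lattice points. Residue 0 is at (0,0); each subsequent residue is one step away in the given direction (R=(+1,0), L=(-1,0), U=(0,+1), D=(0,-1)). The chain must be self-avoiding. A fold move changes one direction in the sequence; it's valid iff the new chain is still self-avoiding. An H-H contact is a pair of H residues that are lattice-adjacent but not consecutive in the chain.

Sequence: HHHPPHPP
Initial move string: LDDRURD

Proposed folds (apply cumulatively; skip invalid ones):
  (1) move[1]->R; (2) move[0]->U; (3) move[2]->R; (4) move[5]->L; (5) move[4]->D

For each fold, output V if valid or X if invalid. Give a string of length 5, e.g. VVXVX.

Initial: LDDRURD -> [(0, 0), (-1, 0), (-1, -1), (-1, -2), (0, -2), (0, -1), (1, -1), (1, -2)]
Fold 1: move[1]->R => LRDRURD INVALID (collision), skipped
Fold 2: move[0]->U => UDDRURD INVALID (collision), skipped
Fold 3: move[2]->R => LDRRURD VALID
Fold 4: move[5]->L => LDRRULD INVALID (collision), skipped
Fold 5: move[4]->D => LDRRDRD VALID

Answer: XXVXV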